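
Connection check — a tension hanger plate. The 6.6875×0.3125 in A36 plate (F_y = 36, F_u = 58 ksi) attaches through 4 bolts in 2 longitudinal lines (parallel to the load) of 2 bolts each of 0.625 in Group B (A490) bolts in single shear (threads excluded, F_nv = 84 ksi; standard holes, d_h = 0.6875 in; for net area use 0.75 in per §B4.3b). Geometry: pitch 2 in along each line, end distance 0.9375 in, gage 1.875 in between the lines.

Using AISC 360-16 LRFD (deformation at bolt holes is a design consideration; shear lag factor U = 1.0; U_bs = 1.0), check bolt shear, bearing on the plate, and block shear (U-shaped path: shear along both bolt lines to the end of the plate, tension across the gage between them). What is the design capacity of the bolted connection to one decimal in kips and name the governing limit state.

44.9 kips (block shear governs)

Bolt shear: A_b = π(0.625)²/4 = 0.3068 in². φR_n = 0.75 × 84 × 0.3068 × 4 × 1 = 77.3 kips.
Bearing (0.3125 in plate, F_u = 58 ksi): end bolts L_c = 0.9375 − 0.6875/2 = 0.59375, R_n = min(1.2×0.59375×0.3125×58, 2.4×0.625×0.3125×58) = 12.914 kips/bolt; interior L_c = 2 − 0.6875 = 1.3125, R_n = 27.188 kips/bolt. φR_n = 0.75 × (2×12.914 + 2×27.188) = 60.2 kips.
Block shear: shear path 2×[0.9375+1×2] = 2×2.9375 in, A_gv = 1.8359, A_nv = 2×(2.9375 − 1.5×0.75)×0.3125 = 1.1328 in²; tension across gage: (1.875 − 1×0.75)×0.3125 = 0.35156 in². R_n = min(0.6×58×1.1328, 0.6×36×1.8359) + 1.0×58×0.35156 = min(39.421, 39.655) + 20.39 = 59.811 kips. φR_n = 0.75 × 59.811 = 44.9 kips.
Governing: min(77.3, 60.2, 44.9) = 44.9 kips → block shear.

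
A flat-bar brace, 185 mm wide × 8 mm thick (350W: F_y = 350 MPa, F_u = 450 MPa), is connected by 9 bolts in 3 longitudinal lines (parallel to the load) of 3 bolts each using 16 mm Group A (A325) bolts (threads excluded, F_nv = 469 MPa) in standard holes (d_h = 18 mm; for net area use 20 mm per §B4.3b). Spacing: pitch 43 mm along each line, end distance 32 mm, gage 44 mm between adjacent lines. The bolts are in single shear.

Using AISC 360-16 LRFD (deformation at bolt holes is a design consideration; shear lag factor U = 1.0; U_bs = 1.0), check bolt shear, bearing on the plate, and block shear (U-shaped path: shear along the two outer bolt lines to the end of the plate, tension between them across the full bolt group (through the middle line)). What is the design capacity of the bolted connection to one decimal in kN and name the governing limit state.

Bolt shear: A_b = π(16)²/4 = 201.06 mm². φR_n = 0.75 × 469 × 201.06 × 9 × 1 = 636.5 kN.
Bearing (8 mm plate, F_u = 450 MPa): end bolts L_c = 32 − 18/2 = 23, R_n = min(1.2×23×8×450, 2.4×16×8×450) = 99.36 kN/bolt; interior L_c = 43 − 18 = 25, R_n = 108 kN/bolt. φR_n = 0.75 × (3×99.36 + 6×108) = 709.6 kN.
Block shear: shear path 2×[32+2×43] = 2×118 mm, A_gv = 1888, A_nv = 2×(118 − 2.5×20)×8 = 1088 mm²; tension across gage: (88 − 2×20)×8 = 384 mm². R_n = min(0.6×450×1088, 0.6×350×1888) + 1.0×450×384 = min(293.76, 396.48) + 172.8 = 466.56 kN. φR_n = 0.75 × 466.56 = 349.9 kN.
Governing: min(636.5, 709.6, 349.9) = 349.9 kN → block shear.

349.9 kN (block shear governs)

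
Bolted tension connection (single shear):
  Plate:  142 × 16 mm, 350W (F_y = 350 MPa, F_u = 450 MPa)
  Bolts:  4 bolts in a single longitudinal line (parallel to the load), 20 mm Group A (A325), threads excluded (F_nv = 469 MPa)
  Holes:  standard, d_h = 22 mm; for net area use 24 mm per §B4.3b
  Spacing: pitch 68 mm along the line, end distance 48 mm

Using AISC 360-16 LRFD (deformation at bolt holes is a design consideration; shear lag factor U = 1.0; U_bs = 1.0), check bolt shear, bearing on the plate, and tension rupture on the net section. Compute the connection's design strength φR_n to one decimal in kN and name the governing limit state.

442.0 kN (bolt shear governs)

Bolt shear: A_b = π(20)²/4 = 314.16 mm². φR_n = 0.75 × 469 × 314.16 × 4 × 1 = 442.0 kN.
Bearing (16 mm plate, F_u = 450 MPa): end bolts L_c = 48 − 22/2 = 37, R_n = min(1.2×37×16×450, 2.4×20×16×450) = 319.68 kN/bolt; interior L_c = 68 − 22 = 46, R_n = 345.6 kN/bolt. φR_n = 0.75 × (1×319.68 + 3×345.6) = 1017.4 kN.
Tension rupture (net): A_n = (142 − 1×24)×16 = 1888 mm² (U = 1.0, A_e = A_n). φR_n = 0.75 × 450 × 1888 = 637.2 kN.
Governing: min(442.0, 1017.4, 637.2) = 442.0 kN → bolt shear.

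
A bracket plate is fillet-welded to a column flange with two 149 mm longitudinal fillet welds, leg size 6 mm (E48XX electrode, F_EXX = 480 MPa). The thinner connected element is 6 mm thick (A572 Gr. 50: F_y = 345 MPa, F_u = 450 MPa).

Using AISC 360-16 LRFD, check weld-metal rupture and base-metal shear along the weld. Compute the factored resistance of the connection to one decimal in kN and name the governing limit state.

Weld metal: throat = 0.707×6 = 4.242 mm, L = 2×149 = 298 mm. φR_n = 0.75 × 0.6 × 480 × 4.242 × 298 = 273.0 kN.
Base metal shear (6 mm plate): yield φR_n = 1.0×0.6×345×6×298 = 370.1 kN; rupture φR_n = 0.75×0.6×450×6×298 = 362.1 kN; take 362.1 kN (rupture).
Governing: min(273.0, 362.1) = 273.0 kN → weld metal.

273.0 kN (weld metal governs)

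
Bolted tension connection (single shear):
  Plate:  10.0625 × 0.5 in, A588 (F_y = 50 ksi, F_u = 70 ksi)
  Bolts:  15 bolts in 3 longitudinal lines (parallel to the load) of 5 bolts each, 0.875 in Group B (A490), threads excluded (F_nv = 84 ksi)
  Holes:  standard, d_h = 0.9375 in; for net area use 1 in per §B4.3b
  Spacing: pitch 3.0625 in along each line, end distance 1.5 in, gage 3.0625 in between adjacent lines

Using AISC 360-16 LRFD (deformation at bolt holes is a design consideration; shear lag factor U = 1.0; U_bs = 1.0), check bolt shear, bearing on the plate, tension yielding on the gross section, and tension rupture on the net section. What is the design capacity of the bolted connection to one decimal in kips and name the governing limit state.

Bolt shear: A_b = π(0.875)²/4 = 0.60132 in². φR_n = 0.75 × 84 × 0.60132 × 15 × 1 = 568.2 kips.
Bearing (0.5 in plate, F_u = 70 ksi): end bolts L_c = 1.5 − 0.9375/2 = 1.03125, R_n = min(1.2×1.03125×0.5×70, 2.4×0.875×0.5×70) = 43.313 kips/bolt; interior L_c = 3.0625 − 0.9375 = 2.125, R_n = 73.5 kips/bolt. φR_n = 0.75 × (3×43.313 + 12×73.5) = 759.0 kips.
Tension yield (gross): A_g = 10.0625×0.5 = 5.0313 in². φR_n = 0.90 × 50 × 5.0313 = 226.4 kips.
Tension rupture (net): A_n = (10.0625 − 3×1)×0.5 = 3.5313 in² (U = 1.0, A_e = A_n). φR_n = 0.75 × 70 × 3.5313 = 185.4 kips.
Governing: min(568.2, 759.0, 226.4, 185.4) = 185.4 kips → net-section rupture.

185.4 kips (net-section rupture governs)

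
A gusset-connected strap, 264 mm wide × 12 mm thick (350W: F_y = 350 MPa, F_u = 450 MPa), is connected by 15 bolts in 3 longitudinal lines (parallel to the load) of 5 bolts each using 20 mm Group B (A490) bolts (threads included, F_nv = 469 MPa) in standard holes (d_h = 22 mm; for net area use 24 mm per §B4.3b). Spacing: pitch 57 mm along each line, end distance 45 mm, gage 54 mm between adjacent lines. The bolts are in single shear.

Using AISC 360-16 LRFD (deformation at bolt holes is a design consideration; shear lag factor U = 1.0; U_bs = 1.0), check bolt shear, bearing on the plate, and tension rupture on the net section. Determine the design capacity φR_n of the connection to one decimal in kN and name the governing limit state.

Bolt shear: A_b = π(20)²/4 = 314.16 mm². φR_n = 0.75 × 469 × 314.16 × 15 × 1 = 1657.6 kN.
Bearing (12 mm plate, F_u = 450 MPa): end bolts L_c = 45 − 22/2 = 34, R_n = min(1.2×34×12×450, 2.4×20×12×450) = 220.32 kN/bolt; interior L_c = 57 − 22 = 35, R_n = 226.8 kN/bolt. φR_n = 0.75 × (3×220.32 + 12×226.8) = 2536.9 kN.
Tension rupture (net): A_n = (264 − 3×24)×12 = 2304 mm² (U = 1.0, A_e = A_n). φR_n = 0.75 × 450 × 2304 = 777.6 kN.
Governing: min(1657.6, 2536.9, 777.6) = 777.6 kN → net-section rupture.

777.6 kN (net-section rupture governs)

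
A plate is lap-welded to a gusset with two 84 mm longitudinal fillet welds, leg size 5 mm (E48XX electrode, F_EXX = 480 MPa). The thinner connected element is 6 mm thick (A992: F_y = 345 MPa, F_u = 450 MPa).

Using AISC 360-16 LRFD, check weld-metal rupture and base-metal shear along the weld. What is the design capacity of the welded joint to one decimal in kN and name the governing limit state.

Weld metal: throat = 0.707×5 = 3.535 mm, L = 2×84 = 168 mm. φR_n = 0.75 × 0.6 × 480 × 3.535 × 168 = 128.3 kN.
Base metal shear (6 mm plate): yield φR_n = 1.0×0.6×345×6×168 = 208.7 kN; rupture φR_n = 0.75×0.6×450×6×168 = 204.1 kN; take 204.1 kN (rupture).
Governing: min(128.3, 204.1) = 128.3 kN → weld metal.

128.3 kN (weld metal governs)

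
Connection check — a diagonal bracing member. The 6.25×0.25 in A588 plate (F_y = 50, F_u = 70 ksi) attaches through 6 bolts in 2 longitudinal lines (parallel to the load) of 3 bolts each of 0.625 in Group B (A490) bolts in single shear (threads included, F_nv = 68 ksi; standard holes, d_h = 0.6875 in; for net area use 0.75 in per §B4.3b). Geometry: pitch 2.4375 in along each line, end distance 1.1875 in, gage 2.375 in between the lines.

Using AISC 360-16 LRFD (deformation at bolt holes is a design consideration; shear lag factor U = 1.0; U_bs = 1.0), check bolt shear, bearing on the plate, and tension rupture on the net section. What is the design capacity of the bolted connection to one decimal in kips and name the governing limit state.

Bolt shear: A_b = π(0.625)²/4 = 0.3068 in². φR_n = 0.75 × 68 × 0.3068 × 6 × 1 = 93.9 kips.
Bearing (0.25 in plate, F_u = 70 ksi): end bolts L_c = 1.1875 − 0.6875/2 = 0.84375, R_n = min(1.2×0.84375×0.25×70, 2.4×0.625×0.25×70) = 17.719 kips/bolt; interior L_c = 2.4375 − 0.6875 = 1.75, R_n = 26.25 kips/bolt. φR_n = 0.75 × (2×17.719 + 4×26.25) = 105.3 kips.
Tension rupture (net): A_n = (6.25 − 2×0.75)×0.25 = 1.1875 in² (U = 1.0, A_e = A_n). φR_n = 0.75 × 70 × 1.1875 = 62.3 kips.
Governing: min(93.9, 105.3, 62.3) = 62.3 kips → net-section rupture.

62.3 kips (net-section rupture governs)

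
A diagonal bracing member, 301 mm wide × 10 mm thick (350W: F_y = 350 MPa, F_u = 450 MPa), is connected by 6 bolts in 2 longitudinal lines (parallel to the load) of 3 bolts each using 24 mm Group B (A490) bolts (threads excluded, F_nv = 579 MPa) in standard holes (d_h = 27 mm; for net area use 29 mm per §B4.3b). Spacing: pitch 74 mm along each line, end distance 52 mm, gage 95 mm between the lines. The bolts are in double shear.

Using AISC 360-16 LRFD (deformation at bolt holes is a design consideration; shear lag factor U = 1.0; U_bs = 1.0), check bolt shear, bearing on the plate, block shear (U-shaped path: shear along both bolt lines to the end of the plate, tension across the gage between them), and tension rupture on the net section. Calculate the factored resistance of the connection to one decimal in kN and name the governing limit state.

Bolt shear: A_b = π(24)²/4 = 452.39 mm². φR_n = 0.75 × 579 × 452.39 × 6 × 2 = 2357.4 kN.
Bearing (10 mm plate, F_u = 450 MPa): end bolts L_c = 52 − 27/2 = 38.5, R_n = min(1.2×38.5×10×450, 2.4×24×10×450) = 207.9 kN/bolt; interior L_c = 74 − 27 = 47, R_n = 253.8 kN/bolt. φR_n = 0.75 × (2×207.9 + 4×253.8) = 1073.3 kN.
Block shear: shear path 2×[52+2×74] = 2×200 mm, A_gv = 4000, A_nv = 2×(200 − 2.5×29)×10 = 2550 mm²; tension across gage: (95 − 1×29)×10 = 660 mm². R_n = min(0.6×450×2550, 0.6×350×4000) + 1.0×450×660 = min(688.5, 840) + 297 = 985.5 kN. φR_n = 0.75 × 985.5 = 739.1 kN.
Tension rupture (net): A_n = (301 − 2×29)×10 = 2430 mm² (U = 1.0, A_e = A_n). φR_n = 0.75 × 450 × 2430 = 820.1 kN.
Governing: min(2357.4, 1073.3, 739.1, 820.1) = 739.1 kN → block shear.

739.1 kN (block shear governs)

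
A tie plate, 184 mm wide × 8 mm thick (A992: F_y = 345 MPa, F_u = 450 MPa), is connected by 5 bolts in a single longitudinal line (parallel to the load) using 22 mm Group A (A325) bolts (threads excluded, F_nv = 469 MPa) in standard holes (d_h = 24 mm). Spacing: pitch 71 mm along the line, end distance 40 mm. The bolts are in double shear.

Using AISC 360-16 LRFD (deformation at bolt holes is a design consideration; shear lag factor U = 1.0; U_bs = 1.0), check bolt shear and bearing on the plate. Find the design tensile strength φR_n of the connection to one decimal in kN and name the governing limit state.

Bolt shear: A_b = π(22)²/4 = 380.13 mm². φR_n = 0.75 × 469 × 380.13 × 5 × 2 = 1337.1 kN.
Bearing (8 mm plate, F_u = 450 MPa): end bolts L_c = 40 − 24/2 = 28, R_n = min(1.2×28×8×450, 2.4×22×8×450) = 120.96 kN/bolt; interior L_c = 71 − 24 = 47, R_n = 190.08 kN/bolt. φR_n = 0.75 × (1×120.96 + 4×190.08) = 661.0 kN.
Governing: min(1337.1, 661.0) = 661.0 kN → bearing.

661.0 kN (bearing governs)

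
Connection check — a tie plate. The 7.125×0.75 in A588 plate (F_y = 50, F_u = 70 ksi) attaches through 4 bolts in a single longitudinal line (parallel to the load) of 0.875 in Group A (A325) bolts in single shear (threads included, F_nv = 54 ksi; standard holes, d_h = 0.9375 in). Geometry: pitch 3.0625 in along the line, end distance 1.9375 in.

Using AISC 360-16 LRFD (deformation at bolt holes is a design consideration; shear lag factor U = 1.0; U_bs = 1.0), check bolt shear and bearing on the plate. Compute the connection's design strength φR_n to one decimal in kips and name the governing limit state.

97.4 kips (bolt shear governs)

Bolt shear: A_b = π(0.875)²/4 = 0.60132 in². φR_n = 0.75 × 54 × 0.60132 × 4 × 1 = 97.4 kips.
Bearing (0.75 in plate, F_u = 70 ksi): end bolts L_c = 1.9375 − 0.9375/2 = 1.46875, R_n = min(1.2×1.46875×0.75×70, 2.4×0.875×0.75×70) = 92.531 kips/bolt; interior L_c = 3.0625 − 0.9375 = 2.125, R_n = 110.25 kips/bolt. φR_n = 0.75 × (1×92.531 + 3×110.25) = 317.5 kips.
Governing: min(97.4, 317.5) = 97.4 kips → bolt shear.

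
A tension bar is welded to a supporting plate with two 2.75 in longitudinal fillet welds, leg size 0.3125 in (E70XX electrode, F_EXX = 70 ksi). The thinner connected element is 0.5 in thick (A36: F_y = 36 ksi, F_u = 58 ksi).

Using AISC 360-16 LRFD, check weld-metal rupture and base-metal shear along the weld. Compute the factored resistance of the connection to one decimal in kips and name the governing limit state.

Weld metal: throat = 0.707×0.3125 = 0.22094 in, L = 2×2.75 = 5.5 in. φR_n = 0.75 × 0.6 × 70 × 0.22094 × 5.5 = 38.3 kips.
Base metal shear (0.5 in plate): yield φR_n = 1.0×0.6×36×0.5×5.5 = 59.4 kips; rupture φR_n = 0.75×0.6×58×0.5×5.5 = 71.8 kips; take 59.4 kips (yield).
Governing: min(38.3, 59.4) = 38.3 kips → weld metal.

38.3 kips (weld metal governs)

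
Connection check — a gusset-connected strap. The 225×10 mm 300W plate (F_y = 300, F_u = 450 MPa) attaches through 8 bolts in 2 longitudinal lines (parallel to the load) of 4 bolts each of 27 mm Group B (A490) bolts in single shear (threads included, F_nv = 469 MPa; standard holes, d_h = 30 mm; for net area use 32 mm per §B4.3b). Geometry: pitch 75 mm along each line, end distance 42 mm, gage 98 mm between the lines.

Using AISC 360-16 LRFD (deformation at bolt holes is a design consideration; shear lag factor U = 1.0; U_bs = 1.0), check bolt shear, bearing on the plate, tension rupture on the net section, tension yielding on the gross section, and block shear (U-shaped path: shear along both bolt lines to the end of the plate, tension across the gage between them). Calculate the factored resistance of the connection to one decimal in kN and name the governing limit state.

Bolt shear: A_b = π(27)²/4 = 572.56 mm². φR_n = 0.75 × 469 × 572.56 × 8 × 1 = 1611.2 kN.
Bearing (10 mm plate, F_u = 450 MPa): end bolts L_c = 42 − 30/2 = 27, R_n = min(1.2×27×10×450, 2.4×27×10×450) = 145.8 kN/bolt; interior L_c = 75 − 30 = 45, R_n = 243 kN/bolt. φR_n = 0.75 × (2×145.8 + 6×243) = 1312.2 kN.
Tension rupture (net): A_n = (225 − 2×32)×10 = 1610 mm² (U = 1.0, A_e = A_n). φR_n = 0.75 × 450 × 1610 = 543.4 kN.
Tension yield (gross): A_g = 225×10 = 2250 mm². φR_n = 0.90 × 300 × 2250 = 607.5 kN.
Block shear: shear path 2×[42+3×75] = 2×267 mm, A_gv = 5340, A_nv = 2×(267 − 3.5×32)×10 = 3100 mm²; tension across gage: (98 − 1×32)×10 = 660 mm². R_n = min(0.6×450×3100, 0.6×300×5340) + 1.0×450×660 = min(837, 961.2) + 297 = 1134 kN. φR_n = 0.75 × 1134 = 850.5 kN.
Governing: min(1611.2, 1312.2, 543.4, 607.5, 850.5) = 543.4 kN → net-section rupture.

543.4 kN (net-section rupture governs)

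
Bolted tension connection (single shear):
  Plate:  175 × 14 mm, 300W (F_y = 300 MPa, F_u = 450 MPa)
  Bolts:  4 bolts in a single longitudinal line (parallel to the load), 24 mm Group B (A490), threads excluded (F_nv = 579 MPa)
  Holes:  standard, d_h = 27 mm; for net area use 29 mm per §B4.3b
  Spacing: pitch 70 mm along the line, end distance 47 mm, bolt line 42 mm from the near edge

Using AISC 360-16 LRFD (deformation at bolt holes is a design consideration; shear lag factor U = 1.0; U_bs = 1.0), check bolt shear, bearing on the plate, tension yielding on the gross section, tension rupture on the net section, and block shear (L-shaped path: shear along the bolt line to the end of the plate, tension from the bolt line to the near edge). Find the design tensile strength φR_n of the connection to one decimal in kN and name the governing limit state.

Bolt shear: A_b = π(24)²/4 = 452.39 mm². φR_n = 0.75 × 579 × 452.39 × 4 × 1 = 785.8 kN.
Bearing (14 mm plate, F_u = 450 MPa): end bolts L_c = 47 − 27/2 = 33.5, R_n = min(1.2×33.5×14×450, 2.4×24×14×450) = 253.26 kN/bolt; interior L_c = 70 − 27 = 43, R_n = 325.08 kN/bolt. φR_n = 0.75 × (1×253.26 + 3×325.08) = 921.4 kN.
Tension yield (gross): A_g = 175×14 = 2450 mm². φR_n = 0.90 × 300 × 2450 = 661.5 kN.
Tension rupture (net): A_n = (175 − 1×29)×14 = 2044 mm² (U = 1.0, A_e = A_n). φR_n = 0.75 × 450 × 2044 = 689.9 kN.
Block shear: shear path 1×[47+3×70] = 1×257 mm, A_gv = 3598, A_nv = 1×(257 − 3.5×29)×14 = 2177 mm²; tension to near edge: (42 − 0.5×29)×14 = 385 mm². R_n = min(0.6×450×2177, 0.6×300×3598) + 1.0×450×385 = min(587.79, 647.64) + 173.25 = 761.04 kN. φR_n = 0.75 × 761.04 = 570.8 kN.
Governing: min(785.8, 921.4, 661.5, 689.9, 570.8) = 570.8 kN → block shear.

570.8 kN (block shear governs)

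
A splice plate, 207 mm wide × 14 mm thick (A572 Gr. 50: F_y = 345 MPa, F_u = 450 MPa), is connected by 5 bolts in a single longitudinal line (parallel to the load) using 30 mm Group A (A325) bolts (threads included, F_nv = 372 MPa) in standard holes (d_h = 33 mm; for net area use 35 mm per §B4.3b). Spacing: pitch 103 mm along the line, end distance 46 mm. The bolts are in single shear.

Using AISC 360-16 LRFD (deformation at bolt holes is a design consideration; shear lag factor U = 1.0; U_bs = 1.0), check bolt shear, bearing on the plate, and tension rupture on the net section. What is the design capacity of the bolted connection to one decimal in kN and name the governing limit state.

Bolt shear: A_b = π(30)²/4 = 706.86 mm². φR_n = 0.75 × 372 × 706.86 × 5 × 1 = 986.1 kN.
Bearing (14 mm plate, F_u = 450 MPa): end bolts L_c = 46 − 33/2 = 29.5, R_n = min(1.2×29.5×14×450, 2.4×30×14×450) = 223.02 kN/bolt; interior L_c = 103 − 33 = 70, R_n = 453.6 kN/bolt. φR_n = 0.75 × (1×223.02 + 4×453.6) = 1528.1 kN.
Tension rupture (net): A_n = (207 − 1×35)×14 = 2408 mm² (U = 1.0, A_e = A_n). φR_n = 0.75 × 450 × 2408 = 812.7 kN.
Governing: min(986.1, 1528.1, 812.7) = 812.7 kN → net-section rupture.

812.7 kN (net-section rupture governs)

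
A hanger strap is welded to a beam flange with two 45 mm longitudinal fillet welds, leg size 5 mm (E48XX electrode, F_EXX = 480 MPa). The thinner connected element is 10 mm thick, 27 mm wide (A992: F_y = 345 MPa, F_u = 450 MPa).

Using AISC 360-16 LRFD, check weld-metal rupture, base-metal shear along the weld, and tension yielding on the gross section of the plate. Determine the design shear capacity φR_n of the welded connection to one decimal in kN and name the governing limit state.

68.7 kN (weld metal governs)

Weld metal: throat = 0.707×5 = 3.535 mm, L = 2×45 = 90 mm. φR_n = 0.75 × 0.6 × 480 × 3.535 × 90 = 68.7 kN.
Base metal shear (10 mm plate): yield φR_n = 1.0×0.6×345×10×90 = 186.3 kN; rupture φR_n = 0.75×0.6×450×10×90 = 182.3 kN; take 182.3 kN (rupture).
Tension yield (gross): A_g = 27×10 = 270 mm². φR_n = 0.90 × 345 × 270 = 83.8 kN.
Governing: min(68.7, 182.3, 83.8) = 68.7 kN → weld metal.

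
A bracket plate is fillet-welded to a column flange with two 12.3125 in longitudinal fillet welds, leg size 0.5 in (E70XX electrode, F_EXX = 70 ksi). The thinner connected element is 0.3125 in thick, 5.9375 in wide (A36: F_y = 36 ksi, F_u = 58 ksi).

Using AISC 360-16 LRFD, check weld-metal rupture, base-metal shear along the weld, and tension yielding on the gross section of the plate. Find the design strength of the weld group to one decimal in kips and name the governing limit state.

60.1 kips (gross-section yield governs)

Weld metal: throat = 0.707×0.5 = 0.3535 in, L = 2×12.3125 = 24.625 in. φR_n = 0.75 × 0.6 × 70 × 0.3535 × 24.625 = 274.2 kips.
Base metal shear (0.3125 in plate): yield φR_n = 1.0×0.6×36×0.3125×24.625 = 166.2 kips; rupture φR_n = 0.75×0.6×58×0.3125×24.625 = 200.8 kips; take 166.2 kips (yield).
Tension yield (gross): A_g = 5.9375×0.3125 = 1.8555 in². φR_n = 0.90 × 36 × 1.8555 = 60.1 kips.
Governing: min(274.2, 166.2, 60.1) = 60.1 kips → gross-section yield.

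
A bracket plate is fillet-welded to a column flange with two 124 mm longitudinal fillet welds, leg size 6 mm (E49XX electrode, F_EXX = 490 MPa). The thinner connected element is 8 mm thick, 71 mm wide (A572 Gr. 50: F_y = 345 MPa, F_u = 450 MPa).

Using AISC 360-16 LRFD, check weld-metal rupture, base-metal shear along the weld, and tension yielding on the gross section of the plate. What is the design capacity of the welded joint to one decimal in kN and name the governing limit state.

Weld metal: throat = 0.707×6 = 4.242 mm, L = 2×124 = 248 mm. φR_n = 0.75 × 0.6 × 490 × 4.242 × 248 = 232.0 kN.
Base metal shear (8 mm plate): yield φR_n = 1.0×0.6×345×8×248 = 410.7 kN; rupture φR_n = 0.75×0.6×450×8×248 = 401.8 kN; take 401.8 kN (rupture).
Tension yield (gross): A_g = 71×8 = 568 mm². φR_n = 0.90 × 345 × 568 = 176.4 kN.
Governing: min(232.0, 401.8, 176.4) = 176.4 kN → gross-section yield.

176.4 kN (gross-section yield governs)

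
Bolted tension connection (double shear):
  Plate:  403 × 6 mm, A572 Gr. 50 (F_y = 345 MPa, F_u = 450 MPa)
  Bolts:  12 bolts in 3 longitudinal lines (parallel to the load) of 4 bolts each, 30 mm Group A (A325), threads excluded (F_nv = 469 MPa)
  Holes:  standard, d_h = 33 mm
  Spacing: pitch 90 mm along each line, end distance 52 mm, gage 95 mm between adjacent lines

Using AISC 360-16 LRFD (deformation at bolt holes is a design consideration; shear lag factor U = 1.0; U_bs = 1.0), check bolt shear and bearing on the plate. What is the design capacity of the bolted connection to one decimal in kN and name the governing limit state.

Bolt shear: A_b = π(30)²/4 = 706.86 mm². φR_n = 0.75 × 469 × 706.86 × 12 × 2 = 5967.3 kN.
Bearing (6 mm plate, F_u = 450 MPa): end bolts L_c = 52 − 33/2 = 35.5, R_n = min(1.2×35.5×6×450, 2.4×30×6×450) = 115.02 kN/bolt; interior L_c = 90 − 33 = 57, R_n = 184.68 kN/bolt. φR_n = 0.75 × (3×115.02 + 9×184.68) = 1505.4 kN.
Governing: min(5967.3, 1505.4) = 1505.4 kN → bearing.

1505.4 kN (bearing governs)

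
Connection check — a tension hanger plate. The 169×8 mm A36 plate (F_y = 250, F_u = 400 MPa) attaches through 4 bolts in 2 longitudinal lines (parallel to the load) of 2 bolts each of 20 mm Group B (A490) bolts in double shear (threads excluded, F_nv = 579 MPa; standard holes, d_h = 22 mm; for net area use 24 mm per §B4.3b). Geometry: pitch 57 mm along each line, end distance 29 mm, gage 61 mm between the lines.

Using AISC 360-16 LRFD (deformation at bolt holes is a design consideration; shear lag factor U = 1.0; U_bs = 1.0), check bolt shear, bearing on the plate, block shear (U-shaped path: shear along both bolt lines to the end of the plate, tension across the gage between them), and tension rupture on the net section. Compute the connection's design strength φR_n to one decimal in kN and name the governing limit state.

Bolt shear: A_b = π(20)²/4 = 314.16 mm². φR_n = 0.75 × 579 × 314.16 × 4 × 2 = 1091.4 kN.
Bearing (8 mm plate, F_u = 400 MPa): end bolts L_c = 29 − 22/2 = 18, R_n = min(1.2×18×8×400, 2.4×20×8×400) = 69.12 kN/bolt; interior L_c = 57 − 22 = 35, R_n = 134.4 kN/bolt. φR_n = 0.75 × (2×69.12 + 2×134.4) = 305.3 kN.
Block shear: shear path 2×[29+1×57] = 2×86 mm, A_gv = 1376, A_nv = 2×(86 − 1.5×24)×8 = 800 mm²; tension across gage: (61 − 1×24)×8 = 296 mm². R_n = min(0.6×400×800, 0.6×250×1376) + 1.0×400×296 = min(192, 206.4) + 118.4 = 310.4 kN. φR_n = 0.75 × 310.4 = 232.8 kN.
Tension rupture (net): A_n = (169 − 2×24)×8 = 968 mm² (U = 1.0, A_e = A_n). φR_n = 0.75 × 400 × 968 = 290.4 kN.
Governing: min(1091.4, 305.3, 232.8, 290.4) = 232.8 kN → block shear.

232.8 kN (block shear governs)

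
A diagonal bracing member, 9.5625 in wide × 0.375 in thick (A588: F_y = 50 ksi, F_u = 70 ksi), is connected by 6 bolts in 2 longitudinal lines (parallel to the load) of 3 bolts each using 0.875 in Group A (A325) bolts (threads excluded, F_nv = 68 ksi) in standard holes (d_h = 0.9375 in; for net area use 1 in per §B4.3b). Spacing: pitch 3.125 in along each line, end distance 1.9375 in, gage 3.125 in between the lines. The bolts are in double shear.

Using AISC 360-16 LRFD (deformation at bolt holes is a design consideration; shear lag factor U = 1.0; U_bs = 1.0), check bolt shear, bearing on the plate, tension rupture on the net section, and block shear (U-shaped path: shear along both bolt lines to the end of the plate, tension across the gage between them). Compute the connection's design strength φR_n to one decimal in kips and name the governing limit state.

Bolt shear: A_b = π(0.875)²/4 = 0.60132 in². φR_n = 0.75 × 68 × 0.60132 × 6 × 2 = 368.0 kips.
Bearing (0.375 in plate, F_u = 70 ksi): end bolts L_c = 1.9375 − 0.9375/2 = 1.46875, R_n = min(1.2×1.46875×0.375×70, 2.4×0.875×0.375×70) = 46.266 kips/bolt; interior L_c = 3.125 − 0.9375 = 2.1875, R_n = 55.125 kips/bolt. φR_n = 0.75 × (2×46.266 + 4×55.125) = 234.8 kips.
Tension rupture (net): A_n = (9.5625 − 2×1)×0.375 = 2.8359 in² (U = 1.0, A_e = A_n). φR_n = 0.75 × 70 × 2.8359 = 148.9 kips.
Block shear: shear path 2×[1.9375+2×3.125] = 2×8.1875 in, A_gv = 6.1406, A_nv = 2×(8.1875 − 2.5×1)×0.375 = 4.2656 in²; tension across gage: (3.125 − 1×1)×0.375 = 0.79688 in². R_n = min(0.6×70×4.2656, 0.6×50×6.1406) + 1.0×70×0.79688 = min(179.16, 184.22) + 55.782 = 234.94 kips. φR_n = 0.75 × 234.94 = 176.2 kips.
Governing: min(368.0, 234.8, 148.9, 176.2) = 148.9 kips → net-section rupture.

148.9 kips (net-section rupture governs)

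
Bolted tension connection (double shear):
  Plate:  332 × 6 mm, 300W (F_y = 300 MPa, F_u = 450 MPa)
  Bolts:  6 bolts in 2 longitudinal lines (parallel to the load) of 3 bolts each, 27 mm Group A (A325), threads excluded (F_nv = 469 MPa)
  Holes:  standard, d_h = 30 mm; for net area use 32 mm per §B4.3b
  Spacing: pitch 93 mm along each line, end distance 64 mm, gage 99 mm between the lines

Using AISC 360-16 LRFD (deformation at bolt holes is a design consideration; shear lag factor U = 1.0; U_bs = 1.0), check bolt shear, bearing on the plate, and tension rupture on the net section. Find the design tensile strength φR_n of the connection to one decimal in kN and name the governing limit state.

Bolt shear: A_b = π(27)²/4 = 572.56 mm². φR_n = 0.75 × 469 × 572.56 × 6 × 2 = 2416.8 kN.
Bearing (6 mm plate, F_u = 450 MPa): end bolts L_c = 64 − 30/2 = 49, R_n = min(1.2×49×6×450, 2.4×27×6×450) = 158.76 kN/bolt; interior L_c = 93 − 30 = 63, R_n = 174.96 kN/bolt. φR_n = 0.75 × (2×158.76 + 4×174.96) = 763.0 kN.
Tension rupture (net): A_n = (332 − 2×32)×6 = 1608 mm² (U = 1.0, A_e = A_n). φR_n = 0.75 × 450 × 1608 = 542.7 kN.
Governing: min(2416.8, 763.0, 542.7) = 542.7 kN → net-section rupture.

542.7 kN (net-section rupture governs)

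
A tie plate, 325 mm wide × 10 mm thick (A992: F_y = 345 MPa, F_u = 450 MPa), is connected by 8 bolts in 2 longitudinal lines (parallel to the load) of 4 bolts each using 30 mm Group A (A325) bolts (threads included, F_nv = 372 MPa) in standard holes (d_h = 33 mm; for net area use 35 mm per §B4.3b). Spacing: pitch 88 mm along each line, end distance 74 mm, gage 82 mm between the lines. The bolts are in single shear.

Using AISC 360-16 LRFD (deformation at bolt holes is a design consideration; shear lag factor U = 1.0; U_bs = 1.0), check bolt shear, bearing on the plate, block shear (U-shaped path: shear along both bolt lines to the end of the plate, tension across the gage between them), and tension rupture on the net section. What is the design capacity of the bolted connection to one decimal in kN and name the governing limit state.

860.6 kN (net-section rupture governs)

Bolt shear: A_b = π(30)²/4 = 706.86 mm². φR_n = 0.75 × 372 × 706.86 × 8 × 1 = 1577.7 kN.
Bearing (10 mm plate, F_u = 450 MPa): end bolts L_c = 74 − 33/2 = 57.5, R_n = min(1.2×57.5×10×450, 2.4×30×10×450) = 310.5 kN/bolt; interior L_c = 88 − 33 = 55, R_n = 297 kN/bolt. φR_n = 0.75 × (2×310.5 + 6×297) = 1802.3 kN.
Block shear: shear path 2×[74+3×88] = 2×338 mm, A_gv = 6760, A_nv = 2×(338 − 3.5×35)×10 = 4310 mm²; tension across gage: (82 − 1×35)×10 = 470 mm². R_n = min(0.6×450×4310, 0.6×345×6760) + 1.0×450×470 = min(1163.7, 1399.3) + 211.5 = 1375.2 kN. φR_n = 0.75 × 1375.2 = 1031.4 kN.
Tension rupture (net): A_n = (325 − 2×35)×10 = 2550 mm² (U = 1.0, A_e = A_n). φR_n = 0.75 × 450 × 2550 = 860.6 kN.
Governing: min(1577.7, 1802.3, 1031.4, 860.6) = 860.6 kN → net-section rupture.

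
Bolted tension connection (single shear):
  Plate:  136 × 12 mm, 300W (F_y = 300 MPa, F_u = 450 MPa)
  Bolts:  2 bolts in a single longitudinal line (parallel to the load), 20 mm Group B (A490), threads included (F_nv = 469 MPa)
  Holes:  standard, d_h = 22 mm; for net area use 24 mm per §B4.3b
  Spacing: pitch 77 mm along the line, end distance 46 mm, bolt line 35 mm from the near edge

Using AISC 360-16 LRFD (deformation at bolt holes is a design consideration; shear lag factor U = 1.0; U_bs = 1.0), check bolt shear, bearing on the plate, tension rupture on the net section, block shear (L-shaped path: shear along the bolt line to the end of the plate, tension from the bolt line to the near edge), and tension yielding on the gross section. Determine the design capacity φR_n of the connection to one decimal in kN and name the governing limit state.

Bolt shear: A_b = π(20)²/4 = 314.16 mm². φR_n = 0.75 × 469 × 314.16 × 2 × 1 = 221.0 kN.
Bearing (12 mm plate, F_u = 450 MPa): end bolts L_c = 46 − 22/2 = 35, R_n = min(1.2×35×12×450, 2.4×20×12×450) = 226.8 kN/bolt; interior L_c = 77 − 22 = 55, R_n = 259.2 kN/bolt. φR_n = 0.75 × (1×226.8 + 1×259.2) = 364.5 kN.
Tension rupture (net): A_n = (136 − 1×24)×12 = 1344 mm² (U = 1.0, A_e = A_n). φR_n = 0.75 × 450 × 1344 = 453.6 kN.
Block shear: shear path 1×[46+1×77] = 1×123 mm, A_gv = 1476, A_nv = 1×(123 − 1.5×24)×12 = 1044 mm²; tension to near edge: (35 − 0.5×24)×12 = 276 mm². R_n = min(0.6×450×1044, 0.6×300×1476) + 1.0×450×276 = min(281.88, 265.68) + 124.2 = 389.88 kN. φR_n = 0.75 × 389.88 = 292.4 kN.
Tension yield (gross): A_g = 136×12 = 1632 mm². φR_n = 0.90 × 300 × 1632 = 440.6 kN.
Governing: min(221.0, 364.5, 453.6, 292.4, 440.6) = 221.0 kN → bolt shear.

221.0 kN (bolt shear governs)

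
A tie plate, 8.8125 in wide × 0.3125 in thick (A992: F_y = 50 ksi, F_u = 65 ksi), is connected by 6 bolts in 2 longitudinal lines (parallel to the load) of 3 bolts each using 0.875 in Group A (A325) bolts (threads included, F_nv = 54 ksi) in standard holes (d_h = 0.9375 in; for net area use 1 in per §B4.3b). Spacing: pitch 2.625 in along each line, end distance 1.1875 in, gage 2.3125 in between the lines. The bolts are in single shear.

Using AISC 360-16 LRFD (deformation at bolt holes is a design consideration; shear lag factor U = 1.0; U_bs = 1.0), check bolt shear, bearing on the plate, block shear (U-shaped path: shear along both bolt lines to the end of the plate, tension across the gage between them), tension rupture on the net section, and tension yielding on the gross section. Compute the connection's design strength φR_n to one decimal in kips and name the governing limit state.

92.0 kips (block shear governs)

Bolt shear: A_b = π(0.875)²/4 = 0.60132 in². φR_n = 0.75 × 54 × 0.60132 × 6 × 1 = 146.1 kips.
Bearing (0.3125 in plate, F_u = 65 ksi): end bolts L_c = 1.1875 − 0.9375/2 = 0.71875, R_n = min(1.2×0.71875×0.3125×65, 2.4×0.875×0.3125×65) = 17.52 kips/bolt; interior L_c = 2.625 − 0.9375 = 1.6875, R_n = 41.133 kips/bolt. φR_n = 0.75 × (2×17.52 + 4×41.133) = 149.7 kips.
Block shear: shear path 2×[1.1875+2×2.625] = 2×6.4375 in, A_gv = 4.0234, A_nv = 2×(6.4375 − 2.5×1)×0.3125 = 2.4609 in²; tension across gage: (2.3125 − 1×1)×0.3125 = 0.41016 in². R_n = min(0.6×65×2.4609, 0.6×50×4.0234) + 1.0×65×0.41016 = min(95.975, 120.7) + 26.66 = 122.64 kips. φR_n = 0.75 × 122.64 = 92.0 kips.
Tension rupture (net): A_n = (8.8125 − 2×1)×0.3125 = 2.1289 in² (U = 1.0, A_e = A_n). φR_n = 0.75 × 65 × 2.1289 = 103.8 kips.
Tension yield (gross): A_g = 8.8125×0.3125 = 2.7539 in². φR_n = 0.90 × 50 × 2.7539 = 123.9 kips.
Governing: min(146.1, 149.7, 92.0, 103.8, 123.9) = 92.0 kips → block shear.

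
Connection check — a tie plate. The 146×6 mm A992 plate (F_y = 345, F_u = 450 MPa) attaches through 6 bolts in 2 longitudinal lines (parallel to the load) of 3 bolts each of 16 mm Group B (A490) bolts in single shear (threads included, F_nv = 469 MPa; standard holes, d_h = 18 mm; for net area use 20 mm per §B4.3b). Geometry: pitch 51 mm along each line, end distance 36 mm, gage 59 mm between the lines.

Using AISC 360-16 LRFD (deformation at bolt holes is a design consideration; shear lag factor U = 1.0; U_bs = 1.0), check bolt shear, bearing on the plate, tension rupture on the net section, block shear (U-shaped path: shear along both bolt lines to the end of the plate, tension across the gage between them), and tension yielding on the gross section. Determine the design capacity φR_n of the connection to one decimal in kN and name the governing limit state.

214.7 kN (net-section rupture governs)

Bolt shear: A_b = π(16)²/4 = 201.06 mm². φR_n = 0.75 × 469 × 201.06 × 6 × 1 = 424.3 kN.
Bearing (6 mm plate, F_u = 450 MPa): end bolts L_c = 36 − 18/2 = 27, R_n = min(1.2×27×6×450, 2.4×16×6×450) = 87.48 kN/bolt; interior L_c = 51 − 18 = 33, R_n = 103.68 kN/bolt. φR_n = 0.75 × (2×87.48 + 4×103.68) = 442.3 kN.
Tension rupture (net): A_n = (146 − 2×20)×6 = 636 mm² (U = 1.0, A_e = A_n). φR_n = 0.75 × 450 × 636 = 214.7 kN.
Block shear: shear path 2×[36+2×51] = 2×138 mm, A_gv = 1656, A_nv = 2×(138 − 2.5×20)×6 = 1056 mm²; tension across gage: (59 − 1×20)×6 = 234 mm². R_n = min(0.6×450×1056, 0.6×345×1656) + 1.0×450×234 = min(285.12, 342.79) + 105.3 = 390.42 kN. φR_n = 0.75 × 390.42 = 292.8 kN.
Tension yield (gross): A_g = 146×6 = 876 mm². φR_n = 0.90 × 345 × 876 = 272.0 kN.
Governing: min(424.3, 442.3, 214.7, 292.8, 272.0) = 214.7 kN → net-section rupture.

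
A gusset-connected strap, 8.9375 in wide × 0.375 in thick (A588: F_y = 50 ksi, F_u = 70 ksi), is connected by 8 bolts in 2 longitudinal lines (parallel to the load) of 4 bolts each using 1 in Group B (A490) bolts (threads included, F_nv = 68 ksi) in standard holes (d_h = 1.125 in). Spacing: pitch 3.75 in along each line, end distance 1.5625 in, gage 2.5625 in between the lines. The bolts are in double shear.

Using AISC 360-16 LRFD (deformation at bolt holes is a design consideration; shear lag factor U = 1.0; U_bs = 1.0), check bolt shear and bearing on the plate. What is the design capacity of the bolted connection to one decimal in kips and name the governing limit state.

Bolt shear: A_b = π(1)²/4 = 0.7854 in². φR_n = 0.75 × 68 × 0.7854 × 8 × 2 = 640.9 kips.
Bearing (0.375 in plate, F_u = 70 ksi): end bolts L_c = 1.5625 − 1.125/2 = 1, R_n = min(1.2×1×0.375×70, 2.4×1×0.375×70) = 31.5 kips/bolt; interior L_c = 3.75 − 1.125 = 2.625, R_n = 63 kips/bolt. φR_n = 0.75 × (2×31.5 + 6×63) = 330.8 kips.
Governing: min(640.9, 330.8) = 330.8 kips → bearing.

330.8 kips (bearing governs)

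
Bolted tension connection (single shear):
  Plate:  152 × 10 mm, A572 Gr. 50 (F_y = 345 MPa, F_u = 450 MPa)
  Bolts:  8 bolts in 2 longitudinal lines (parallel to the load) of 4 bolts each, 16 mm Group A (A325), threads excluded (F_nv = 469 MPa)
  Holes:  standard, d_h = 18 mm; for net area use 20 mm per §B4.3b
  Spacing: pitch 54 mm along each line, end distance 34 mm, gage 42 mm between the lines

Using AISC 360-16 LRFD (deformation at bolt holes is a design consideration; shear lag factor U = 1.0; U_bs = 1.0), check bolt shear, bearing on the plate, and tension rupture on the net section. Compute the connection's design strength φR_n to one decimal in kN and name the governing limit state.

Bolt shear: A_b = π(16)²/4 = 201.06 mm². φR_n = 0.75 × 469 × 201.06 × 8 × 1 = 565.8 kN.
Bearing (10 mm plate, F_u = 450 MPa): end bolts L_c = 34 − 18/2 = 25, R_n = min(1.2×25×10×450, 2.4×16×10×450) = 135 kN/bolt; interior L_c = 54 − 18 = 36, R_n = 172.8 kN/bolt. φR_n = 0.75 × (2×135 + 6×172.8) = 980.1 kN.
Tension rupture (net): A_n = (152 − 2×20)×10 = 1120 mm² (U = 1.0, A_e = A_n). φR_n = 0.75 × 450 × 1120 = 378.0 kN.
Governing: min(565.8, 980.1, 378.0) = 378.0 kN → net-section rupture.

378.0 kN (net-section rupture governs)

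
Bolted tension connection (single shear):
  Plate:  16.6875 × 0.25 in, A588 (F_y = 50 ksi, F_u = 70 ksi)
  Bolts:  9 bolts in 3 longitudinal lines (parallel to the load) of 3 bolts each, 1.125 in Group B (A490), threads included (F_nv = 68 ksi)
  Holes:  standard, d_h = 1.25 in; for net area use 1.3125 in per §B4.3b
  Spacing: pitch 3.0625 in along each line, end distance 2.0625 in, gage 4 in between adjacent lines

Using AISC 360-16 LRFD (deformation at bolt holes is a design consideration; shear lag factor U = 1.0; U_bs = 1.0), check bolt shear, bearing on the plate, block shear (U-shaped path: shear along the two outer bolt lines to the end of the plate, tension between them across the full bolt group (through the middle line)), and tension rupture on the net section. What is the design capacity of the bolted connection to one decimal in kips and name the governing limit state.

147.8 kips (block shear governs)

Bolt shear: A_b = π(1.125)²/4 = 0.99402 in². φR_n = 0.75 × 68 × 0.99402 × 9 × 1 = 456.3 kips.
Bearing (0.25 in plate, F_u = 70 ksi): end bolts L_c = 2.0625 − 1.25/2 = 1.4375, R_n = min(1.2×1.4375×0.25×70, 2.4×1.125×0.25×70) = 30.188 kips/bolt; interior L_c = 3.0625 − 1.25 = 1.8125, R_n = 38.063 kips/bolt. φR_n = 0.75 × (3×30.188 + 6×38.063) = 239.2 kips.
Block shear: shear path 2×[2.0625+2×3.0625] = 2×8.1875 in, A_gv = 4.0938, A_nv = 2×(8.1875 − 2.5×1.3125)×0.25 = 2.4531 in²; tension across gage: (8 − 2×1.3125)×0.25 = 1.3438 in². R_n = min(0.6×70×2.4531, 0.6×50×4.0938) + 1.0×70×1.3438 = min(103.03, 122.81) + 94.066 = 197.1 kips. φR_n = 0.75 × 197.1 = 147.8 kips.
Tension rupture (net): A_n = (16.6875 − 3×1.3125)×0.25 = 3.1875 in² (U = 1.0, A_e = A_n). φR_n = 0.75 × 70 × 3.1875 = 167.3 kips.
Governing: min(456.3, 239.2, 147.8, 167.3) = 147.8 kips → block shear.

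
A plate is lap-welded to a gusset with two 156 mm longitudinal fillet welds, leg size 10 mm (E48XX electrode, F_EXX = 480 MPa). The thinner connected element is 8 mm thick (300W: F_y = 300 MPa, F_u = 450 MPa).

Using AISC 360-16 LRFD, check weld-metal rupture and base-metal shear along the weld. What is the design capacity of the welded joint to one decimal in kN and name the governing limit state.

Weld metal: throat = 0.707×10 = 7.07 mm, L = 2×156 = 312 mm. φR_n = 0.75 × 0.6 × 480 × 7.07 × 312 = 476.5 kN.
Base metal shear (8 mm plate): yield φR_n = 1.0×0.6×300×8×312 = 449.3 kN; rupture φR_n = 0.75×0.6×450×8×312 = 505.4 kN; take 449.3 kN (yield).
Governing: min(476.5, 449.3) = 449.3 kN → base-metal shear.

449.3 kN (base-metal shear governs)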